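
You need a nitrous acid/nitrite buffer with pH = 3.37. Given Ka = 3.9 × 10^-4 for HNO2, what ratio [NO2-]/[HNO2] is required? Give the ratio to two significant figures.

pKa = -log(3.9 × 10^-4) = 3.409
pH = pKa + log(r) ⇒ log(r) = 3.37 − 3.409 = -0.039
r = [NO2-]/[HNO2] = 10^(-0.039) = 0.914

ratio = 0.91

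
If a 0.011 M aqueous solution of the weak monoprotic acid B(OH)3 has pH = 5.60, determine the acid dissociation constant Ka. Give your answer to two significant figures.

Ka = 5.7 × 10^-10

[H+] = 10^(-5.60) = 2.51 × 10^-6 M
At equilibrium [HA] = 0.011 − 2.51 × 10^-6 = 1.10 × 10^-2 M
Ka = [H+][A-]/[HA] = (2.51 × 10^-6)² / 1.10 × 10^-2 = 5.7 × 10^-10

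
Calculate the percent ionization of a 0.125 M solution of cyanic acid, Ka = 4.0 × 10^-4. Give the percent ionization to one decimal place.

HOCN ⇌ OCN- + H+; let x = [H+] at equilibrium.
Ka = x²/(C₀ − x); solving the quadratic gives x = 6.87 × 10^-3 M.
Fraction ionized = 6.87 × 10^-3 / 0.125 = 0.0550 → 5.5%

5.5%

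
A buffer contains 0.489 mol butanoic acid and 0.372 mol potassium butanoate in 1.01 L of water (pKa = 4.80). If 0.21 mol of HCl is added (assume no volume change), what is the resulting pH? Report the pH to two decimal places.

Added H+ converts CH3(CH2)2COO- to CH3(CH2)2COOH: CH3(CH2)2COOH → 0.699 mol, CH3(CH2)2COO- → 0.162 mol.
pH = pKa + log([A⁻]/[HA]) = 4.80 + log(0.162/0.699) = 4.80 -0.635

pH = 4.17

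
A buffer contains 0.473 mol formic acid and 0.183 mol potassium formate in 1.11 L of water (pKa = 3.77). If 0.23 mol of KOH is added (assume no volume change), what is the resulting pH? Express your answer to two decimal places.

OH- converts HCOOH to HCOO-: HCOOH → 0.243 mol, HCOO- → 0.413 mol.
pH = pKa + log(n_HCOO-/n_HCOOH) = 3.77 + log(0.413/0.243) = 3.77 + (+0.230)

pH = 4.00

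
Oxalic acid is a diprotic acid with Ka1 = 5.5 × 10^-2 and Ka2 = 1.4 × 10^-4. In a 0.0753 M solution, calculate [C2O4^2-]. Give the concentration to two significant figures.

First ionization gives [H+] ≈ [HC2O4-] = 4.25 × 10^-2 M.
Second step: Ka2 = [H+][C2O4^2-]/[HC2O4-] ≈ [C2O4^2-] (since [H+] ≈ [HC2O4-]).
So [C2O4^2-] ≈ Ka2.

1.4 × 10^-4 M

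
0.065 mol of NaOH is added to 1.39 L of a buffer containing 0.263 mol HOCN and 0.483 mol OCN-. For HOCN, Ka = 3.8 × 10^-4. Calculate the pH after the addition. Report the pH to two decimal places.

After neutralization: n(HOCN) = 0.198 mol, n(OCN-) = 0.548 mol.
pKa = −log(3.8 × 10^-4) = 3.420
pH = pKa + log([A⁻]/[HA]) = 3.420 + log(0.548/0.198) = 3.420 +0.442

pH = 3.86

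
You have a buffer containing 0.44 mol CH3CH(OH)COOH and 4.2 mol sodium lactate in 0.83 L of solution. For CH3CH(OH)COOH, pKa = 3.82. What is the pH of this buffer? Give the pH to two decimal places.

pH = pKa + log([A⁻]/[HA]) = 3.82 + log(4.2/0.44)
pH = 3.82 + (+0.980) = 4.80

pH = 4.80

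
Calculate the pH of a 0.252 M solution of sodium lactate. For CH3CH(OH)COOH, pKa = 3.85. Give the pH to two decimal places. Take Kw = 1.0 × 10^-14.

pH = 8.63

CH3CH(OH)COO- is the conjugate base of the weak acid CH3CH(OH)COOH.
Ka = 10^(−3.85) = 1.41 × 10^-4
Kb = Kw/Ka = 1.0×10^-14 / 1.41 × 10^-4 = 7.09 × 10^-11
Kb = x²/(0.252 − x) = 7.09 × 10^-11
Since Kb ≪ C₀, x ≈ √(Kb·C₀) = 4.23 × 10^-6 M.
(x/C₀ = 0.0017% < 5%, so the approximation holds.)
pOH = −log(4.23 × 10^-6) = 5.37; pH = 14.00 − 5.37 = 8.63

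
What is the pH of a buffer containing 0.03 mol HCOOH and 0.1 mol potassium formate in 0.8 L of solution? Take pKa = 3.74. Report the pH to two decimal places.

pH = pKa + log([A⁻]/[HA]) = 3.74 + log(0.1/0.03)
pH = 3.74 + (+0.523) = 4.26

pH = 4.26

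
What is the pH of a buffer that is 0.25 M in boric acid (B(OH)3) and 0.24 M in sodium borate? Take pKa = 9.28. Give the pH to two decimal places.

pH = 9.26

Henderson–Hasselbalch: pH = pKa + log([B(OH)4-]/[B(OH)3]) = 9.28 + log(0.24/0.25)
pH = 9.28 + (-0.018) = 9.26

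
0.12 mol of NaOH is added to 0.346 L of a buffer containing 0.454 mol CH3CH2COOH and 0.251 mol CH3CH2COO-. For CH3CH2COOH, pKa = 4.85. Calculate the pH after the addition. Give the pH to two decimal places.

pH = 4.90

After neutralization: n(CH3CH2COOH) = 0.334 mol, n(CH3CH2COO-) = 0.371 mol.
pH = pKa + log(n_CH3CH2COO-/n_CH3CH2COOH) = 4.85 + log(0.371/0.334) = 4.85 + (+0.046)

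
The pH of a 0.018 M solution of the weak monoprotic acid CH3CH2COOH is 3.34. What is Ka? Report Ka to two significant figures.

Ka = 1.2 × 10^-5

[H+] = 10^(-3.34) = 4.57 × 10^-4 M
At equilibrium [HA] = 0.018 − 4.57 × 10^-4 = 1.75 × 10^-2 M
Ka = [H+][A-]/[HA] = (4.57 × 10^-4)² / 1.75 × 10^-2 = 1.2 × 10^-5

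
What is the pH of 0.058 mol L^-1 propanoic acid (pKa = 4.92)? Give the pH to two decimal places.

CH3CH2COOH ⇌ CH3CH2COO- + H+
Ka = 10^(−4.92) = 1.20 × 10^-5
From the ICE table, Ka = [H+]²/(0.058 − [H+]) = 1.20 × 10^-5.
Since Ka ≪ C₀, [H+] ≈ √(Ka·C₀) = 8.34 × 10^-4 M.
Check: 1.4% ionized — well under 5%, approximation valid.
pH = −log(8.34 × 10^-4) = 3.08

pH = 3.08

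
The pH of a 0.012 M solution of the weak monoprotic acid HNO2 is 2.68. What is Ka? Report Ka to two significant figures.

[H+] = 10^(-2.68) = 2.09 × 10^-3 M
At equilibrium [HA] = 0.012 − 2.09 × 10^-3 = 9.91 × 10^-3 M
Ka = [H+][A-]/[HA] = (2.09 × 10^-3)² / 9.91 × 10^-3 = 4.4 × 10^-4

Ka = 4.4 × 10^-4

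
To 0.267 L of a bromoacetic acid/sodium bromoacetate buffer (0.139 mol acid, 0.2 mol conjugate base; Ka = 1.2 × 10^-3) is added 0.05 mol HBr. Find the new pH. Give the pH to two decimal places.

pH = 2.82

Added H+ converts BrCH2COO- to BrCH2COOH: BrCH2COOH → 0.189 mol, BrCH2COO- → 0.15 mol.
pKa = −log(1.2 × 10^-3) = 2.921
pH = pKa + log(n_BrCH2COO-/n_BrCH2COOH) = 2.921 + log(0.15/0.189) = 2.921 + (-0.100)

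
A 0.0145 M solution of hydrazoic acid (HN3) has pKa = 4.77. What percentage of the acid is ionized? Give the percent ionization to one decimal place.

HN3 ⇌ N3- + H+; let x = [H+] at equilibrium.
Ka = 10^(−4.77) = 1.70 × 10^-5
x ≈ √(Ka·C₀) = √(1.70 × 10^-5 × 0.0145) = 4.96 × 10^-4 M
% ionization = x/C₀ × 100% = 4.96 × 10^-4/0.0145 × 100% = 3.4%

3.4%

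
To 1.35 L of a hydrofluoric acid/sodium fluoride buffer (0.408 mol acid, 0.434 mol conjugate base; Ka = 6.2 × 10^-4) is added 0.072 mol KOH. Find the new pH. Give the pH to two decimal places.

pH = 3.39

After neutralization: n(HF) = 0.336 mol, n(F-) = 0.506 mol.
pKa = −log(6.2 × 10^-4) = 3.208
Henderson–Hasselbalch with mole ratio 0.506/0.336: pH = 3.208 + (+0.178)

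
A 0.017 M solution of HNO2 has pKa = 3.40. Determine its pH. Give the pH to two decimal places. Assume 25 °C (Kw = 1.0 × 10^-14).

pH = 2.62

HNO2 ⇌ NO2- + H+
Ka = 10^(−3.40) = 3.98 × 10^-4
From the ICE table, Ka = [H+]²/(0.017 − [H+]) = 3.98 × 10^-4.
Here C₀/Ka ≈ 42.7, so the small-[H+] approximation fails. Use the quadratic:
[H+] = [−0.000398 + √(0.000398² + 2.71e-05)]/2 = 2.41 × 10^-3 M
pH = −log[H+] = −log(2.41 × 10^-3) = 2.62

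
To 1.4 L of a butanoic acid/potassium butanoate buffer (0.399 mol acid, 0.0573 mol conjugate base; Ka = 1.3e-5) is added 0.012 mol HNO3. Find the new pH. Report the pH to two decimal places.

After neutralization: n(CH3(CH2)2COOH) = 0.411 mol, n(CH3(CH2)2COO-) = 0.0453 mol.
pKa = −log(1.3 × 10^-5) = 4.886
pH = pKa + log([A⁻]/[HA]) = 4.886 + log(0.0453/0.411) = 4.886 -0.958

pH = 3.93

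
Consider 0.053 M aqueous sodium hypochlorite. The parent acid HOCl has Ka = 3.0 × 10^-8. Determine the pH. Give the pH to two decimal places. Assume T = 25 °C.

OCl- is the conjugate base of the weak acid HOCl.
Kb = Kw/Ka = 1.0×10^-14 / 3.0 × 10^-8 = 3.33 × 10^-7
From the ICE table, Kb = [OH-]²/(0.053 − [OH-]) = 3.33 × 10^-7.
Since Kb ≪ C₀, [OH-] ≈ √(Kb·C₀) = 1.33 × 10^-4 M.
pOH = −log(1.33 × 10^-4) = 3.88; pH = 14.00 − 3.88 = 10.12

pH = 10.12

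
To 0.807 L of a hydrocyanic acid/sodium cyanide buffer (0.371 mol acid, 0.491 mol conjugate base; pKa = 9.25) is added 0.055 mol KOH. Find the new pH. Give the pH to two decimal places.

After neutralization: n(HCN) = 0.316 mol, n(CN-) = 0.546 mol.
pH = pKa + log([A⁻]/[HA]) = 9.25 + log(0.546/0.316) = 9.25 +0.238

pH = 9.49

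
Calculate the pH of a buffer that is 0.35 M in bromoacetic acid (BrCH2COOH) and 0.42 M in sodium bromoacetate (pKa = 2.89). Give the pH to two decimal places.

pH = pKa + log([A⁻]/[HA]) = 2.89 + log(0.42/0.35)
pH = 2.89 + (+0.079) = 2.97

pH = 2.97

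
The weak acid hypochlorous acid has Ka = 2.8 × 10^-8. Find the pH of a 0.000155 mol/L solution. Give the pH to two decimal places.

HOCl ⇌ OCl- + H+
From the ICE table, Ka = [H+]²/(0.000155 − [H+]) = 2.8 × 10^-8.
Neglecting [H+] in the denominator: [H+] = √(2.8 × 10^-8 × 0.000155) = 2.08 × 10^-6 M
pH = −log(2.08 × 10^-6) = 5.68

pH = 5.68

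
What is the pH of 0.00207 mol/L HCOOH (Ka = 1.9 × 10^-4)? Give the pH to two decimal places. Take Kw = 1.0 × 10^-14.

pH = 3.27

HCOOH ⇌ HCOO- + H+
From the ICE table, Ka = [H+]²/(0.00207 − [H+]) = 1.9 × 10^-4.
The 5% rule fails; solving [H+]² + Ka·[H+] − Ka·C₀ = 0 exactly:
[H+] = (−Ka + √(Ka² + 4·Ka·C₀))/2 = 5.39 × 10^-4 M
pH = −log[H+] = −log(5.39 × 10^-4) = 3.27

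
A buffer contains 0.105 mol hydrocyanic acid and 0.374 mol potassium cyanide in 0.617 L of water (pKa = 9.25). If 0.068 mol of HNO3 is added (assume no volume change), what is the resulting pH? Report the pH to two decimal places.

Added H+ converts CN- to HCN: HCN → 0.173 mol, CN- → 0.306 mol.
pH = pKa + log([A⁻]/[HA]) = 9.25 + log(0.306/0.173) = 9.25 +0.248

pH = 9.50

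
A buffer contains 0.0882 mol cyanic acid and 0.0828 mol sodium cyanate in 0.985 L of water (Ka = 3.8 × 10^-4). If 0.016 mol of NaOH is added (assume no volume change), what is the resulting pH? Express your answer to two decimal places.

pH = 3.56

After neutralization: n(HOCN) = 0.0722 mol, n(OCN-) = 0.0988 mol.
pKa = −log(3.8 × 10^-4) = 3.420
pH = pKa + log(n_OCN-/n_HOCN) = 3.420 + log(0.0988/0.0722) = 3.420 + (+0.136)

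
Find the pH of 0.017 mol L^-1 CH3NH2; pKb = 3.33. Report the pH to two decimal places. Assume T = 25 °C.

pH = 11.41

CH3NH2 + H2O ⇌ CH3NH3+ + OH-
Kb = 10^(−3.33) = 4.68 × 10^-4
From the ICE table, Kb = [OH-]²/(0.017 − [OH-]) = 4.68 × 10^-4.
The 5% rule fails; solving [OH-]² + Kb·[OH-] − Kb·C₀ = 0 exactly:
[OH-] = (−Kb + √(Kb² + 4·Kb·C₀))/2 = 2.60 × 10^-3 M
pOH = −log(2.60 × 10^-3) = 2.59; pH = 14.00 − 2.59 = 11.41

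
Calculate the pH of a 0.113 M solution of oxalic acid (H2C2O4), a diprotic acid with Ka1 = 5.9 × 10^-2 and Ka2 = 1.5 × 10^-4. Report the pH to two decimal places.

pH = 1.24

Since Ka1 ≫ Ka2, the first ionization dominates [H+].
Ka1 = x²/(0.113 − x) = 5.9 × 10^-2
Solving the quadratic: x = (−Ka1 + √(Ka1² + 4·Ka1·C₀))/2 = 5.73 × 10^-2 M
pH = −log(5.73 × 10^-2) = 1.24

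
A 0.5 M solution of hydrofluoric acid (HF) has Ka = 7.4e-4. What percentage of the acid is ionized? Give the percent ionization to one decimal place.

3.8%

HF ⇌ F- + H+; let x = [H+] at equilibrium.
x ≈ √(Ka·C₀) = √(7.4 × 10^-4 × 0.5) = 1.92 × 10^-2 M
% ionization = x/C₀ × 100% = 1.92 × 10^-2/0.5 × 100% = 3.8%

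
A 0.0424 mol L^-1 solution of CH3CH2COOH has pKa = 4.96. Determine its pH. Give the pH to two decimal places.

pH = 3.17

CH3CH2COOH ⇌ CH3CH2COO- + H+
Ka = 10^(−4.96) = 1.10 × 10^-5
From the ICE table, Ka = x²/(0.0424 − x) = 1.10 × 10^-5.
Assume x ≪ 0.0424: x ≈ √(1.10 × 10^-5 × 0.0424) = 6.83 × 10^-4 M
(x/C₀ = 1.6% < 5%, so the approximation holds.)
pH = −log(6.83 × 10^-4) = 3.17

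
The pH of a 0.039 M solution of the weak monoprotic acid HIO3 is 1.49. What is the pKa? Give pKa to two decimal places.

pKa = 0.80

[H+] = 10^(-1.49) = 3.24 × 10^-2 M
At equilibrium [HA] = 0.039 − 3.24 × 10^-2 = 6.60 × 10^-3 M
Ka = [H+][A-]/[HA] = (3.24 × 10^-2)² / 6.60 × 10^-3 = 1.59 × 10^-1
pKa = -log(1.59 × 10^-1) = 0.80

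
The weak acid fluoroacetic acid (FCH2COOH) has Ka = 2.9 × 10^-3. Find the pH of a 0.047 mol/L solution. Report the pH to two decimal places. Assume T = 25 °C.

FCH2COOH ⇌ FCH2COO- + H+
From the ICE table, Ka = x²/(0.047 − x) = 2.9 × 10^-3.
The 5% rule fails; solving x² + Ka·x − Ka·C₀ = 0 exactly:
x = [−0.0029 + √(0.0029² + 0.000545)]/2 = 1.03 × 10^-2 M
pH = −log(1.03 × 10^-2) = 1.99

pH = 1.99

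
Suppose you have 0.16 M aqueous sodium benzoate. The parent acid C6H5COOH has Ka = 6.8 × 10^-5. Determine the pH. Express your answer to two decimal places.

pH = 8.69

C6H5COO- is the conjugate base of the weak acid C6H5COOH.
Kb = Kw/Ka = 1.0×10^-14 / 6.8 × 10^-5 = 1.47 × 10^-10
Kb = x²/(0.16 − x) = 1.47 × 10^-10
Assume x ≪ 0.16: x ≈ √(1.47 × 10^-10 × 0.16) = 4.85 × 10^-6 M
pOH = 5.31, so pH = 14.00 − pOH = 8.69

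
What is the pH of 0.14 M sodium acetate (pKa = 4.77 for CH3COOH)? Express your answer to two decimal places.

pH = 8.96

CH3COO- is the conjugate base of the weak acid CH3COOH.
Ka = 10^(−4.77) = 1.70 × 10^-5
Kb = Kw/Ka = 1.0×10^-14 / 1.70 × 10^-5 = 5.88 × 10^-10
Kb = x²/(0.14 − x) = 5.88 × 10^-10
Since Kb ≪ C₀, x ≈ √(Kb·C₀) = 9.07 × 10^-6 M.
(x/C₀ = 0.0065% < 5%, so the approximation holds.)
pOH = −log(9.07 × 10^-6) = 5.04; pH = 14.00 − 5.04 = 8.96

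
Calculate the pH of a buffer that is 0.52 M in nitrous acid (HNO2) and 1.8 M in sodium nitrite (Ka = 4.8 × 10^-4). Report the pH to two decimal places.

pKa = −log(4.8 × 10^-4) = 3.319
Using pH = pKa + log([base]/[acid]) with [base]/[acid] = 1.8/0.52:
pH = 3.319 + (+0.539) = 3.86

pH = 3.86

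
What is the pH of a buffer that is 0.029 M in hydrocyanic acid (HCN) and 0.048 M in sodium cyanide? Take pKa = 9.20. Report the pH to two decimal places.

pH = 9.42

Using pH = pKa + log([base]/[acid]) with [base]/[acid] = 0.048/0.029:
pH = 9.20 + (+0.219) = 9.42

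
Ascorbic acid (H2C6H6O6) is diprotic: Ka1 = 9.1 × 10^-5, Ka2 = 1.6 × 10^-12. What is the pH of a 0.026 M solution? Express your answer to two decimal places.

pH = 2.83

Ka1 ≫ Ka2, so treat the first dissociation as the only significant source of H+.
Ka1 = x²/(0.026 − x) = 9.1 × 10^-5
Solving the quadratic: x = (−Ka1 + √(Ka1² + 4·Ka1·C₀))/2 = 1.49 × 10^-3 M
pH = −log(1.49 × 10^-3) = 2.83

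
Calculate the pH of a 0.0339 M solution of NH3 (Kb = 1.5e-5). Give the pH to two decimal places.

pH = 10.85

NH3 + H2O ⇌ NH4+ + OH-
Kb = x²/(0.0339 − x) = 1.5 × 10^-5
Assume x ≪ 0.0339: x ≈ √(1.5 × 10^-5 × 0.0339) = 7.13 × 10^-4 M
Check: 2.1% ionized — well under 5%, approximation valid.
pOH = −log(7.13 × 10^-4) = 3.15; pH = 14.00 − 3.15 = 10.85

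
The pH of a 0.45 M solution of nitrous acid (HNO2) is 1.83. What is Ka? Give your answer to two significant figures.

[H+] = 10^(-1.83) = 1.48 × 10^-2 M
At equilibrium [HA] = 0.45 − 1.48 × 10^-2 = 4.35 × 10^-1 M
Ka = [H+][A-]/[HA] = (1.48 × 10^-2)² / 4.35 × 10^-1 = 5.0 × 10^-4

Ka = 5.0 × 10^-4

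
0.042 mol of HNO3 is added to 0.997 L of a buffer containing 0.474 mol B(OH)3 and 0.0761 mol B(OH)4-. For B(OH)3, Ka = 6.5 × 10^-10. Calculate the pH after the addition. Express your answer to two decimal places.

pH = 8.01

Added H+ converts B(OH)4- to B(OH)3: B(OH)3 → 0.516 mol, B(OH)4- → 0.0341 mol.
pKa = −log(6.5 × 10^-10) = 9.187
pH = pKa + log([A⁻]/[HA]) = 9.187 + log(0.0341/0.516) = 9.187 -1.180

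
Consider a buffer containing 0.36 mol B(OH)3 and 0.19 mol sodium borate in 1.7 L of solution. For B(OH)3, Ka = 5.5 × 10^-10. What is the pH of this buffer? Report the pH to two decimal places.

pKa = −log(5.5 × 10^-10) = 9.260
Henderson–Hasselbalch: pH = pKa + log([B(OH)4-]/[B(OH)3]) = 9.260 + log(0.19/0.36)
pH = 9.260 + (-0.278) = 8.98

pH = 8.98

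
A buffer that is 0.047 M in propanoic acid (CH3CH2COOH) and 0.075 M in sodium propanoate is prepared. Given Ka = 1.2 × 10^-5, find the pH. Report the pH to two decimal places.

pKa = −log(1.2 × 10^-5) = 4.921
Henderson–Hasselbalch: pH = pKa + log([CH3CH2COO-]/[CH3CH2COOH]) = 4.921 + log(0.075/0.047)
pH = 4.921 + (+0.203) = 5.12

pH = 5.12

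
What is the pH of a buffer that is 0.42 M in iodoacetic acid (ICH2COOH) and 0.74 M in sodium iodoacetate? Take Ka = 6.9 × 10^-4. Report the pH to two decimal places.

pKa = −log(6.9 × 10^-4) = 3.161
Using pH = pKa + log([base]/[acid]) with [base]/[acid] = 0.74/0.42:
pH = 3.161 + (+0.246) = 3.41

pH = 3.41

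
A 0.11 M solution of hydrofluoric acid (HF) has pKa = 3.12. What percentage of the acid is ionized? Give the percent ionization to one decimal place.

HF ⇌ F- + H+; let x = [H+] at equilibrium.
Ka = 10^(−3.12) = 7.59 × 10^-4
Solve x² + 0.000759x − 8.35e-05 = 0 → x = 8.77 × 10^-3 M
Fraction ionized = 8.77 × 10^-3 / 0.11 = 0.0797 → 8.0%

8.0%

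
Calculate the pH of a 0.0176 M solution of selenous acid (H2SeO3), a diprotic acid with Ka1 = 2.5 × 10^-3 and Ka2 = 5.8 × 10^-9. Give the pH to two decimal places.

pH = 2.26

Ka1 ≫ Ka2, so treat the first dissociation as the only significant source of H+.
Ka1 = x²/(0.0176 − x) = 2.5 × 10^-3
Solving the quadratic: x = (−Ka1 + √(Ka1² + 4·Ka1·C₀))/2 = 5.50 × 10^-3 M
pH = −log(5.50 × 10^-3) = 2.26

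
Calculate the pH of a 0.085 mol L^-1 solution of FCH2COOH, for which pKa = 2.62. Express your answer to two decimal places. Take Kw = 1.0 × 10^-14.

pH = 1.88

FCH2COOH ⇌ FCH2COO- + H+
Ka = 10^(−2.62) = 2.40 × 10^-3
Ka = x²/(0.085 − x) = 2.40 × 10^-3
x is not negligible relative to C₀; solve x² + 0.0024·x − 0.000204 = 0.
x = (−Ka + √(Ka² + 4·Ka·C₀))/2 = 1.31 × 10^-2 M
pH = −log[H+] = −log(1.31 × 10^-2) = 1.88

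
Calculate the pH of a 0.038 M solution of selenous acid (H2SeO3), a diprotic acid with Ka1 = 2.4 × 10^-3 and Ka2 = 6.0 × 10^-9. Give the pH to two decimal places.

pH = 2.07

Ka1 ≫ Ka2, so treat the first dissociation as the only significant source of H+.
Ka1 = x²/(0.038 − x) = 2.4 × 10^-3
Solving the quadratic: x = (−Ka1 + √(Ka1² + 4·Ka1·C₀))/2 = 8.42 × 10^-3 M
pH = −log(8.42 × 10^-3) = 2.07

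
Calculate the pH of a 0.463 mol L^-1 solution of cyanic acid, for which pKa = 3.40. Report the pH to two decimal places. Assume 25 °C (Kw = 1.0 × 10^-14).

HOCN ⇌ OCN- + H+
Ka = 10^(−3.40) = 3.98 × 10^-4
From the ICE table, Ka = [H+]²/(0.463 − [H+]) = 3.98 × 10^-4.
Neglecting [H+] in the denominator: [H+] = √(3.98 × 10^-4 × 0.463) = 1.36 × 10^-2 M
Check: 2.9% ionized — well under 5%, approximation valid.
pH = −log[H+] = −log(1.36 × 10^-2) = 1.87

pH = 1.87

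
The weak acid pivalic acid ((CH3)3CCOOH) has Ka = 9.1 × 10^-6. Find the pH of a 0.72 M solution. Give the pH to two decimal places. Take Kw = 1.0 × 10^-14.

(CH3)3CCOOH ⇌ (CH3)3CCOO- + H+
From the ICE table, Ka = x²/(0.72 − x) = 9.1 × 10^-6.
Neglecting x in the denominator: x = √(9.1 × 10^-6 × 0.72) = 2.56 × 10^-3 M
pH = −log[H+] = −log(2.56 × 10^-3) = 2.59

pH = 2.59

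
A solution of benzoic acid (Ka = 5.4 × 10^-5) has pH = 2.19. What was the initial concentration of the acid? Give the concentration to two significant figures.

C₀ = 7.8 × 10^-1 M

[H+] = 10^(-2.19) = 6.46 × 10^-3 M = x
Ka = x²/(C₀ − x) ⇒ C₀ = x + x²/Ka
C₀ = 6.46 × 10^-3 + (6.46 × 10^-3)²/(5.4 × 10^-5) = 7.79 × 10^-1 M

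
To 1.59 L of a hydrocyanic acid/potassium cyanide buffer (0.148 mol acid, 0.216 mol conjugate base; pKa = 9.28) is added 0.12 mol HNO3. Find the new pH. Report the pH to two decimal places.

After neutralization: n(HCN) = 0.268 mol, n(CN-) = 0.096 mol.
pH = pKa + log(n_CN-/n_HCN) = 9.28 + log(0.096/0.268) = 9.28 + (-0.446)

pH = 8.83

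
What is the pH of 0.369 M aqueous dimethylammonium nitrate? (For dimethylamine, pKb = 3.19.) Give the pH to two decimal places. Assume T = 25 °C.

(CH3)2NH2+ is the conjugate acid of the weak base (CH3)2NH.
Kb = 10^(−3.19) = 6.46 × 10^-4
Ka = Kw/Kb = 1.0×10^-14 / 6.46 × 10^-4 = 1.55 × 10^-11
Let x = [H+] at equilibrium. Ka = x²/(0.369 − x).
Since Ka ≪ C₀, x ≈ √(Ka·C₀) = 2.39 × 10^-6 M.
Check: 0.00065% ionized — well under 5%, approximation valid.
pH = −log[H+] = −log(2.39 × 10^-6) = 5.62

pH = 5.62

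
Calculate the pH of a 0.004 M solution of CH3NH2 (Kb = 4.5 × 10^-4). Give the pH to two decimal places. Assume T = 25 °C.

CH3NH2 + H2O ⇌ CH3NH3+ + OH-
Kb = x²/(0.004 − x) = 4.5 × 10^-4
The 5% rule fails; solving x² + Kb·x − Kb·C₀ = 0 exactly:
x = (−Kb + √(Kb² + 4·Kb·C₀))/2 = 1.14 × 10^-3 M
pOH = 2.94, so pH = 14.00 − pOH = 11.06

pH = 11.06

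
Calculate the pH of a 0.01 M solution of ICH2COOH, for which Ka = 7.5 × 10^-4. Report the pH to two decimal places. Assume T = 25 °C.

ICH2COOH ⇌ ICH2COO- + H+
Ka = [H+]²/(0.01 − [H+]) = 7.5 × 10^-4
[H+] is not negligible relative to C₀; solve [H+]² + 0.00075·[H+] − 7.5e-06 = 0.
[H+] = (−Ka + √(Ka² + 4·Ka·C₀))/2 = 2.39 × 10^-3 M
pH = −log(2.39 × 10^-3) = 2.62

pH = 2.62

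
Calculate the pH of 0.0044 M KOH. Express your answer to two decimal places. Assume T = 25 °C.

KOH is a strong base; [OH-] = 0.0044 M.
pOH = -log(0.0044) = 2.36
pH = 14.00 - 2.36 = 11.64

pH = 11.64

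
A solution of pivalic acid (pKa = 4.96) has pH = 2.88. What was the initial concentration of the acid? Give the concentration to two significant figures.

C₀ = 1.6 × 10^-1 M

[H+] = 10^(-2.88) = 1.32 × 10^-3 M = x
Ka = 10^(−4.96) = 1.10 × 10^-5
Ka = x²/(C₀ − x) ⇒ C₀ = x + x²/Ka
C₀ = 1.32 × 10^-3 + (1.32 × 10^-3)²/(1.10 × 10^-5) = 1.60 × 10^-1 M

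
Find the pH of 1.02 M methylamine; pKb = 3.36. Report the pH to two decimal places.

pH = 12.32

CH3NH2 + H2O ⇌ CH3NH3+ + OH-
Kb = 10^(−3.36) = 4.37 × 10^-4
Let x = [OH-] at equilibrium. Kb = x²/(1.02 − x).
Since Kb ≪ C₀, x ≈ √(Kb·C₀) = 2.11 × 10^-2 M.
Check: 2.1% ionized — well under 5%, approximation valid.
pOH = −log(2.11 × 10^-2) = 1.68; pH = 14.00 − 1.68 = 12.32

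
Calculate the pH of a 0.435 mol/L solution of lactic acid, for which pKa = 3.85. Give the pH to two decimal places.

pH = 2.11

CH3CH(OH)COOH ⇌ CH3CH(OH)COO- + H+
Ka = 10^(−3.85) = 1.41 × 10^-4
Ka = x²/(0.435 − x) = 1.41 × 10^-4
Since Ka ≪ C₀, x ≈ √(Ka·C₀) = 7.83 × 10^-3 M.
Check: 1.8% ionized — well under 5%, approximation valid.
pH = −log[H+] = −log(7.83 × 10^-3) = 2.11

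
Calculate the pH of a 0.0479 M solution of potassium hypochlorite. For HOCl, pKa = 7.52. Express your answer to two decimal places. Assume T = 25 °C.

OCl- is the conjugate base of the weak acid HOCl.
Ka = 10^(−7.52) = 3.02 × 10^-8
Kb = Kw/Ka = 1.0×10^-14 / 3.02 × 10^-8 = 3.31 × 10^-7
Let x = [OH-] at equilibrium. Kb = x²/(0.0479 − x).
Neglecting x in the denominator: x = √(3.31 × 10^-7 × 0.0479) = 1.26 × 10^-4 M
pOH = 3.90, so pH = 14.00 − pOH = 10.10

pH = 10.10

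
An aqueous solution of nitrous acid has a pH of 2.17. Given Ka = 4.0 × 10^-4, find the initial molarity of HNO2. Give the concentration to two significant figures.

C₀ = 1.2 × 10^-1 M

[H+] = 10^(-2.17) = 6.76 × 10^-3 M = x
Ka = x²/(C₀ − x) ⇒ C₀ = x + x²/Ka
C₀ = 6.76 × 10^-3 + (6.76 × 10^-3)²/(4.0 × 10^-4) = 1.21 × 10^-1 M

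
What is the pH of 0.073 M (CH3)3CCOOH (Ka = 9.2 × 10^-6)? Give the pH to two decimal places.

pH = 3.09

(CH3)3CCOOH ⇌ (CH3)3CCOO- + H+
Ka = [H+]²/(0.073 − [H+]) = 9.2 × 10^-6
Since Ka ≪ C₀, [H+] ≈ √(Ka·C₀) = 8.20 × 10^-4 M.
Check: 1.1% ionized — well under 5%, approximation valid.
pH = −log[H+] = −log(8.20 × 10^-4) = 3.09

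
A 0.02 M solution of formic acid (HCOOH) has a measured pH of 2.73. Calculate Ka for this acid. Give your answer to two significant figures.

[H+] = 10^(-2.73) = 1.86 × 10^-3 M
At equilibrium [HA] = 0.02 − 1.86 × 10^-3 = 1.81 × 10^-2 M
Ka = [H+][A-]/[HA] = (1.86 × 10^-3)² / 1.81 × 10^-2 = 1.9 × 10^-4

Ka = 1.9 × 10^-4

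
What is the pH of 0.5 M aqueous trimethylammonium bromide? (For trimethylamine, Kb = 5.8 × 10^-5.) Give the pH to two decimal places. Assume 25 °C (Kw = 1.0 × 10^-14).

(CH3)3NH+ is the conjugate acid of the weak base (CH3)3N.
Ka = Kw/Kb = 1.0×10^-14 / 5.8 × 10^-5 = 1.72 × 10^-10
Let x = [H+] at equilibrium. Ka = x²/(0.5 − x).
Since Ka ≪ C₀, x ≈ √(Ka·C₀) = 9.27 × 10^-6 M.
pH = −log[H+] = −log(9.27 × 10^-6) = 5.03

pH = 5.03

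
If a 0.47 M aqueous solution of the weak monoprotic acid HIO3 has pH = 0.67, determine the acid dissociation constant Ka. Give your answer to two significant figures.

[H+] = 10^(-0.67) = 2.14 × 10^-1 M
At equilibrium [HA] = 0.47 − 2.14 × 10^-1 = 2.56 × 10^-1 M
Ka = [H+][A-]/[HA] = (2.14 × 10^-1)² / 2.56 × 10^-1 = 1.8 × 10^-1

Ka = 1.8 × 10^-1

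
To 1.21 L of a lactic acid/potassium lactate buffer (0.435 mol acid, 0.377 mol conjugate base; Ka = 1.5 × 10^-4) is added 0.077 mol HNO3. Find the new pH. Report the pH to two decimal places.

pH = 3.59

After neutralization: n(CH3CH(OH)COOH) = 0.512 mol, n(CH3CH(OH)COO-) = 0.3 mol.
pKa = −log(1.5 × 10^-4) = 3.824
pH = pKa + log(n_CH3CH(OH)COO-/n_CH3CH(OH)COOH) = 3.824 + log(0.3/0.512) = 3.824 + (-0.232)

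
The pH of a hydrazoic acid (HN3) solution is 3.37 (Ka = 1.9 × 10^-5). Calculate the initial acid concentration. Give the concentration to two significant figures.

[H+] = 10^(-3.37) = 4.27 × 10^-4 M = x
Ka = x²/(C₀ − x) ⇒ C₀ = x + x²/Ka
C₀ = 4.27 × 10^-4 + (4.27 × 10^-4)²/(1.9 × 10^-5) = 1.00 × 10^-2 M

C₀ = 1.0 × 10^-2 M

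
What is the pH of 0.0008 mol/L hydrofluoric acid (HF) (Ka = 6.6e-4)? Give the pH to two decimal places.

pH = 3.33

HF ⇌ F- + H+
Ka = [H+]²/(0.0008 − [H+]) = 6.6 × 10^-4
[H+] is not negligible relative to C₀; solve [H+]² + 0.00066·[H+] − 5.28e-07 = 0.
[H+] = [−0.00066 + √(0.00066² + 2.11e-06)]/2 = 4.68 × 10^-4 M
pH = −log[H+] = −log(4.68 × 10^-4) = 3.33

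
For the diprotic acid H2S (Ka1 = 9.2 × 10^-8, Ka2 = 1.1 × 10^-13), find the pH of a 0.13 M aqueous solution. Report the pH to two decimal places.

Since Ka1 ≫ Ka2, the first ionization dominates [H+].
Ka1 = x²/(0.13 − x) = 9.2 × 10^-8
x ≈ √(9.2 × 10^-8 × 0.13) = 1.09 × 10^-4 M
pH = −log(1.09 × 10^-4) = 3.96

pH = 3.96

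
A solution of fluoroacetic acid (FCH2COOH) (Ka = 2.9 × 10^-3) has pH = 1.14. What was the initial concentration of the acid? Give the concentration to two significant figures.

[H+] = 10^(-1.14) = 7.24 × 10^-2 M = x
Ka = x²/(C₀ − x) ⇒ C₀ = x + x²/Ka
C₀ = 7.24 × 10^-2 + (7.24 × 10^-2)²/(2.9 × 10^-3) = 1.88 M

C₀ = 1.9 M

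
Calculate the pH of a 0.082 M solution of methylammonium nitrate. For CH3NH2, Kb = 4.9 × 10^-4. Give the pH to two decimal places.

CH3NH3+ is the conjugate acid of the weak base CH3NH2.
Ka = Kw/Kb = 1.0×10^-14 / 4.9 × 10^-4 = 2.04 × 10^-11
From the ICE table, Ka = x²/(0.082 − x) = 2.04 × 10^-11.
Since Ka ≪ C₀, x ≈ √(Ka·C₀) = 1.29 × 10^-6 M.
pH = −log(1.29 × 10^-6) = 5.89

pH = 5.89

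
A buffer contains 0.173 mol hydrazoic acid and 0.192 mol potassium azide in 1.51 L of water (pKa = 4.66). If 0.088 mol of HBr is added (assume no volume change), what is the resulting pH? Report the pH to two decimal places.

pH = 4.26

Added H+ converts N3- to HN3: HN3 → 0.261 mol, N3- → 0.104 mol.
pH = pKa + log([A⁻]/[HA]) = 4.66 + log(0.104/0.261) = 4.66 -0.400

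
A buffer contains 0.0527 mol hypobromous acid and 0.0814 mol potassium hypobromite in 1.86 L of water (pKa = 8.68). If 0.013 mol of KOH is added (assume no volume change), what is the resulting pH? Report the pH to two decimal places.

OH- converts HOBr to OBr-: HOBr → 0.0397 mol, OBr- → 0.0944 mol.
Henderson–Hasselbalch with mole ratio 0.0944/0.0397: pH = 8.68 + (+0.376)

pH = 9.06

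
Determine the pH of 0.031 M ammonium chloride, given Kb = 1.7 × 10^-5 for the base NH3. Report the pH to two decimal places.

pH = 5.37

NH4+ is the conjugate acid of the weak base NH3.
Ka = Kw/Kb = 1.0×10^-14 / 1.7 × 10^-5 = 5.88 × 10^-10
Ka = [H+]²/(0.031 − [H+]) = 5.88 × 10^-10
Neglecting [H+] in the denominator: [H+] = √(5.88 × 10^-10 × 0.031) = 4.27 × 10^-6 M
([H+]/C₀ = 0.014% < 5%, so the approximation holds.)
pH = −log[H+] = −log(4.27 × 10^-6) = 5.37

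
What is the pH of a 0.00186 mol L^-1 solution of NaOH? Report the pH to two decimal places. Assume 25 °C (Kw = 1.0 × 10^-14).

NaOH is a strong base; [OH-] = 0.00186 M.
pOH = -log(0.00186) = 2.73
pH = 14.00 - 2.73 = 11.27

pH = 11.27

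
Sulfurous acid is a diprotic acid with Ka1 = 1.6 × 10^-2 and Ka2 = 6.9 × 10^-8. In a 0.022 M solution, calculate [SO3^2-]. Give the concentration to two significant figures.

First ionization gives [H+] ≈ [HSO3-] = 1.24 × 10^-2 M.
Second step: Ka2 = [H+][SO3^2-]/[HSO3-] ≈ [SO3^2-] (since [H+] ≈ [HSO3-]).
So [SO3^2-] ≈ Ka2.

6.9 × 10^-8 M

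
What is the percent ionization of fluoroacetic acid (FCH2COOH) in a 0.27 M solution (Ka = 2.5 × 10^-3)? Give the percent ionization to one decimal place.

9.2%

FCH2COOH ⇌ FCH2COO- + H+; let x = [H+] at equilibrium.
Solve x² + 0.0025x − 0.000675 = 0 → x = 2.48 × 10^-2 M
% ionization = x/C₀ × 100% = 2.48 × 10^-2/0.27 × 100% = 9.2%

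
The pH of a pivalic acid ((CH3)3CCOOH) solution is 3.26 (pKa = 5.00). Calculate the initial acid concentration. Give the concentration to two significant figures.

[H+] = 10^(-3.26) = 5.50 × 10^-4 M = x
Ka = 10^(−5.00) = 1.00 × 10^-5
Ka = x²/(C₀ − x) ⇒ C₀ = x + x²/Ka
C₀ = 5.50 × 10^-4 + (5.50 × 10^-4)²/(1.00 × 10^-5) = 3.08 × 10^-2 M

C₀ = 3.1 × 10^-2 M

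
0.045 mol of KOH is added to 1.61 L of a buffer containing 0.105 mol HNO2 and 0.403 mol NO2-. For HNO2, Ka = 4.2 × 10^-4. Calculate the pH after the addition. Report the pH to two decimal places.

pH = 4.25

OH- converts HNO2 to NO2-: HNO2 → 0.06 mol, NO2- → 0.448 mol.
pKa = −log(4.2 × 10^-4) = 3.377
pH = pKa + log([A⁻]/[HA]) = 3.377 + log(0.448/0.06) = 3.377 +0.873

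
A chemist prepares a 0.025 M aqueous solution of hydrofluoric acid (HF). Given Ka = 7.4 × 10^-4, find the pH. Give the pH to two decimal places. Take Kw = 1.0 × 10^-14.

pH = 2.40

HF ⇌ F- + H+
From the ICE table, Ka = [H+]²/(0.025 − [H+]) = 7.4 × 10^-4.
Here C₀/Ka ≈ 33.8, so the small-[H+] approximation fails. Use the quadratic:
[H+] = [−0.00074 + √(0.00074² + 7.4e-05)]/2 = 3.95 × 10^-3 M
pH = −log(3.95 × 10^-3) = 2.40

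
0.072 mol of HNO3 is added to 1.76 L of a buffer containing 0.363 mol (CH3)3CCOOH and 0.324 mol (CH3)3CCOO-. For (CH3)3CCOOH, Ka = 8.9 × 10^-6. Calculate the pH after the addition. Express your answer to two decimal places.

pH = 4.81

After neutralization: n((CH3)3CCOOH) = 0.435 mol, n((CH3)3CCOO-) = 0.252 mol.
pKa = −log(8.9 × 10^-6) = 5.051
Henderson–Hasselbalch with mole ratio 0.252/0.435: pH = 5.051 + (-0.237)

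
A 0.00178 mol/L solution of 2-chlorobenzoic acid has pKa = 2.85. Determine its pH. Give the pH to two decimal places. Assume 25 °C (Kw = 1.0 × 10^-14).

pH = 2.99

ClC6H4COOH ⇌ ClC6H4COO- + H+
Ka = 10^(−2.85) = 1.41 × 10^-3
From the ICE table, Ka = [H+]²/(0.00178 − [H+]) = 1.41 × 10^-3.
The 5% rule fails; solving [H+]² + Ka·[H+] − Ka·C₀ = 0 exactly:
[H+] = [−0.00141 + √(0.00141² + 1e-05)]/2 = 1.03 × 10^-3 M
pH = −log(1.03 × 10^-3) = 2.99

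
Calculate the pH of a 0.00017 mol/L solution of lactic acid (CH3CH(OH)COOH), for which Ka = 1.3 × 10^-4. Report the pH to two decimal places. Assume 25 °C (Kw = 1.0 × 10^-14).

pH = 4.01

CH3CH(OH)COOH ⇌ CH3CH(OH)COO- + H+
From the ICE table, Ka = x²/(0.00017 − x) = 1.3 × 10^-4.
Here C₀/Ka ≈ 1.31, so the small-x approximation fails. Use the quadratic:
x = [−0.00013 + √(0.00013² + 8.84e-08)]/2 = 9.72 × 10^-5 M
pH = −log(9.72 × 10^-5) = 4.01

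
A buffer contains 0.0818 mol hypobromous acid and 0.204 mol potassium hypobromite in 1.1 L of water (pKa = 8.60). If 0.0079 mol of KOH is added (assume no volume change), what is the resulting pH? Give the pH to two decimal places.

After neutralization: n(HOBr) = 0.0739 mol, n(OBr-) = 0.212 mol.
Henderson–Hasselbalch with mole ratio 0.212/0.0739: pH = 8.60 + (+0.458)

pH = 9.06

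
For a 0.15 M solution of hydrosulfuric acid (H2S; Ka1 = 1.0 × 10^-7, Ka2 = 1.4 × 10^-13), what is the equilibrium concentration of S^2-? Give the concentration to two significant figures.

First ionization gives [H+] ≈ [HS-] = 1.22 × 10^-4 M.
Second step: Ka2 = [H+][S^2-]/[HS-] ≈ [S^2-] (since [H+] ≈ [HS-]).
So [S^2-] ≈ Ka2.

1.4 × 10^-13 M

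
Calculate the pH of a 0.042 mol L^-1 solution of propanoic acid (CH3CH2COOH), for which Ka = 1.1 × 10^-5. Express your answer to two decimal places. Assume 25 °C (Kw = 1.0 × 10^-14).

CH3CH2COOH ⇌ CH3CH2COO- + H+
From the ICE table, Ka = [H+]²/(0.042 − [H+]) = 1.1 × 10^-5.
Assume [H+] ≪ 0.042: [H+] ≈ √(1.1 × 10^-5 × 0.042) = 6.80 × 10^-4 M
([H+]/C₀ = 1.6% < 5%, so the approximation holds.)
pH = −log[H+] = −log(6.80 × 10^-4) = 3.17

pH = 3.17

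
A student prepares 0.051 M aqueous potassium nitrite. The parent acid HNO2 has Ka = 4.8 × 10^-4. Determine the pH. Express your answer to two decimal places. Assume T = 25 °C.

pH = 8.01

NO2- is the conjugate base of the weak acid HNO2.
Kb = Kw/Ka = 1.0×10^-14 / 4.8 × 10^-4 = 2.08 × 10^-11
Kb = [OH-]²/(0.051 − [OH-]) = 2.08 × 10^-11
Neglecting [OH-] in the denominator: [OH-] = √(2.08 × 10^-11 × 0.051) = 1.03 × 10^-6 M
pOH = −log(1.03 × 10^-6) = 5.99; pH = 14.00 − 5.99 = 8.01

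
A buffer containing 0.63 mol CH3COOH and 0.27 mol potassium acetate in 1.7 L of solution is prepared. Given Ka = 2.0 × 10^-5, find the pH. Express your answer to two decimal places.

pH = 4.33

pKa = −log(2.0 × 10^-5) = 4.699
pH = pKa + log([A⁻]/[HA]) = 4.699 + log(0.27/0.63)
pH = 4.699 + (-0.368) = 4.33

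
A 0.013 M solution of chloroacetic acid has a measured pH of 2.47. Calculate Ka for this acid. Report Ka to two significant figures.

Ka = 1.2 × 10^-3

[H+] = 10^(-2.47) = 3.39 × 10^-3 M
At equilibrium [HA] = 0.013 − 3.39 × 10^-3 = 9.61 × 10^-3 M
Ka = [H+][A-]/[HA] = (3.39 × 10^-3)² / 9.61 × 10^-3 = 1.2 × 10^-3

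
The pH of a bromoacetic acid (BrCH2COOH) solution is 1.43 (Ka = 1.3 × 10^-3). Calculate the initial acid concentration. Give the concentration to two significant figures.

[H+] = 10^(-1.43) = 3.72 × 10^-2 M = x
Ka = x²/(C₀ − x) ⇒ C₀ = x + x²/Ka
C₀ = 3.72 × 10^-2 + (3.72 × 10^-2)²/(1.3 × 10^-3) = 1.10 M

C₀ = 1.1 M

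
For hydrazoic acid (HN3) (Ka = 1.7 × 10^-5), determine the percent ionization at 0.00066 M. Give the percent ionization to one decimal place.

14.8%

HN3 ⇌ N3- + H+; let x = [H+] at equilibrium.
Ka = x²/(C₀ − x); solving the quadratic gives x = 9.78 × 10^-5 M.
% ionization = x/C₀ × 100% = 9.78 × 10^-5/0.00066 × 100% = 14.8%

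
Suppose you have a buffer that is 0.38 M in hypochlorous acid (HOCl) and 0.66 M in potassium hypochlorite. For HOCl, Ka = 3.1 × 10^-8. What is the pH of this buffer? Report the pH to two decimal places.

pH = 7.75

pKa = −log(3.1 × 10^-8) = 7.509
Henderson–Hasselbalch: pH = pKa + log([OCl-]/[HOCl]) = 7.509 + log(0.66/0.38)
pH = 7.509 + (+0.240) = 7.75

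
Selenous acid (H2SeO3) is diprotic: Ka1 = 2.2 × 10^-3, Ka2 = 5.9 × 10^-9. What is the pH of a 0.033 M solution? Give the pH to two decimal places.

pH = 2.13

Ka1 ≫ Ka2, so treat the first dissociation as the only significant source of H+.
Ka1 = x²/(0.033 − x) = 2.2 × 10^-3
Solving the quadratic: x = (−Ka1 + √(Ka1² + 4·Ka1·C₀))/2 = 7.49 × 10^-3 M
pH = −log(7.49 × 10^-3) = 2.13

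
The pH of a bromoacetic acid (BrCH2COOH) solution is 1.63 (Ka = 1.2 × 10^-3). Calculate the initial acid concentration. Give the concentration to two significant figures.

C₀ = 4.8 × 10^-1 M

[H+] = 10^(-1.63) = 2.34 × 10^-2 M = x
Ka = x²/(C₀ − x) ⇒ C₀ = x + x²/Ka
C₀ = 2.34 × 10^-2 + (2.34 × 10^-2)²/(1.2 × 10^-3) = 4.80 × 10^-1 M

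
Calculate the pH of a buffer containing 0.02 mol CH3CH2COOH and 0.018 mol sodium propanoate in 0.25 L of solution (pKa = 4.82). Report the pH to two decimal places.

pH = pKa + log([A⁻]/[HA]) = 4.82 + log(0.018/0.02)
pH = 4.82 + (-0.046) = 4.77

pH = 4.77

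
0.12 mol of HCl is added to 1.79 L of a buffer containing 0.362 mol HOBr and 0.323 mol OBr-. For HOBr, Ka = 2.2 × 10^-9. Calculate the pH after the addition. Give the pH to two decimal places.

After neutralization: n(HOBr) = 0.482 mol, n(OBr-) = 0.203 mol.
pKa = −log(2.2 × 10^-9) = 8.658
pH = pKa + log(n_OBr-/n_HOBr) = 8.658 + log(0.203/0.482) = 8.658 + (-0.376)

pH = 8.28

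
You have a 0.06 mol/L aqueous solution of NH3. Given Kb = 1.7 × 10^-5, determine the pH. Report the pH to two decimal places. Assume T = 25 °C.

pH = 11.00

NH3 + H2O ⇌ NH4+ + OH-
From the ICE table, Kb = x²/(0.06 − x) = 1.7 × 10^-5.
Neglecting x in the denominator: x = √(1.7 × 10^-5 × 0.06) = 1.01 × 10^-3 M
(x/C₀ = 1.7% < 5%, so the approximation holds.)
pOH = 3.00, so pH = 14.00 − pOH = 11.00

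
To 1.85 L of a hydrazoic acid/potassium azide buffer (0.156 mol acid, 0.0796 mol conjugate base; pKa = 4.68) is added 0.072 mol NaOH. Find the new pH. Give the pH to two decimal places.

OH- converts HN3 to N3-: HN3 → 0.084 mol, N3- → 0.152 mol.
Henderson–Hasselbalch with mole ratio 0.152/0.084: pH = 4.68 + (+0.258)

pH = 4.94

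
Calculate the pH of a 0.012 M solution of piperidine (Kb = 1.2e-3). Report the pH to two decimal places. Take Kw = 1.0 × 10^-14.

C5H10NH + H2O ⇌ C5H10NH2+ + OH-
Kb = [OH-]²/(0.012 − [OH-]) = 1.2 × 10^-3
[OH-] is not negligible relative to C₀; solve [OH-]² + 0.0012·[OH-] − 1.44e-05 = 0.
[OH-] = [−0.0012 + √(0.0012² + 5.76e-05)]/2 = 3.24 × 10^-3 M
pOH = −log(3.24 × 10^-3) = 2.49; pH = 14.00 − 2.49 = 11.51

pH = 11.51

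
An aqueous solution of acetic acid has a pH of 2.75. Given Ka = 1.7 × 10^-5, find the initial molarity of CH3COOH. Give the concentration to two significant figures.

C₀ = 1.9 × 10^-1 M

[H+] = 10^(-2.75) = 1.78 × 10^-3 M = x
Ka = x²/(C₀ − x) ⇒ C₀ = x + x²/Ka
C₀ = 1.78 × 10^-3 + (1.78 × 10^-3)²/(1.7 × 10^-5) = 1.88 × 10^-1 M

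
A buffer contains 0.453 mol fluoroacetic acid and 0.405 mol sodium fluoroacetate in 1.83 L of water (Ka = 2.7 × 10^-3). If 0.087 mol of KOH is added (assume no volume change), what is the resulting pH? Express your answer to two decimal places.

OH- converts FCH2COOH to FCH2COO-: FCH2COOH → 0.366 mol, FCH2COO- → 0.492 mol.
pKa = −log(2.7 × 10^-3) = 2.569
Henderson–Hasselbalch with mole ratio 0.492/0.366: pH = 2.569 + (+0.128)

pH = 2.70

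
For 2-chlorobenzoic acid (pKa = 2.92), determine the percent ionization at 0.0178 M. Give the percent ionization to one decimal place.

22.8%

ClC6H4COOH ⇌ ClC6H4COO- + H+; let x = [H+] at equilibrium.
Ka = 10^(−2.92) = 1.20 × 10^-3
Ka = x²/(C₀ − x); solving the quadratic gives x = 4.06 × 10^-3 M.
% ionization = x/C₀ × 100% = 4.06 × 10^-3/0.0178 × 100% = 22.8%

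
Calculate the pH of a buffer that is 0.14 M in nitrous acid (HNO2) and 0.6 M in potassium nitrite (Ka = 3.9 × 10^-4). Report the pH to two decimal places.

pKa = −log(3.9 × 10^-4) = 3.409
Henderson–Hasselbalch: pH = pKa + log([NO2-]/[HNO2]) = 3.409 + log(0.6/0.14)
pH = 3.409 + (+0.632) = 4.04

pH = 4.04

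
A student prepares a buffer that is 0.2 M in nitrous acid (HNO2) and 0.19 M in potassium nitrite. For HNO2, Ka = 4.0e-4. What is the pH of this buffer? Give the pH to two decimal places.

pKa = −log(4.0 × 10^-4) = 3.398
Using pH = pKa + log([base]/[acid]) with [base]/[acid] = 0.19/0.2:
pH = 3.398 + (-0.022) = 3.38

pH = 3.38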